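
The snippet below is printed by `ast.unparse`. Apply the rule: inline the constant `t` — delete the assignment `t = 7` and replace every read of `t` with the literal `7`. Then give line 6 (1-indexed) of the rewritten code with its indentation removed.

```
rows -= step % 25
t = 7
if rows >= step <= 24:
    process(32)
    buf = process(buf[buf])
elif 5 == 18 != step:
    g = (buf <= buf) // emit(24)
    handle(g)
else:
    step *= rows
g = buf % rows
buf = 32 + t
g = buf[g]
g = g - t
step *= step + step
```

Transformed code:
rows -= step % 25
if rows >= step <= 24:
    process(32)
    buf = process(buf[buf])
elif 5 == 18 != step:
    g = (buf <= buf) // emit(24)
    handle(g)
else:
    step *= rows
g = buf % rows
buf = 32 + 7
g = buf[g]
g = g - 7
step *= step + step

g = (buf <= buf) // emit(24)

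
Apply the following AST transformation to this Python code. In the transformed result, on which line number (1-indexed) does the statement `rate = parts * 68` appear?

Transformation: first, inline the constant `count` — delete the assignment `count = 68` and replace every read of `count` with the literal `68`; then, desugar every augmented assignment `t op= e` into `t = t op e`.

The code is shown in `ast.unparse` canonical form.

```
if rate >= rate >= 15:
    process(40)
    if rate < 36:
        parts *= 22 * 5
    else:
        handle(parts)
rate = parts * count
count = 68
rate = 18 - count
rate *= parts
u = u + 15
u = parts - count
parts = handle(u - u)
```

Transformed code:
if rate >= rate >= 15:
    process(40)
    if rate < 36:
        parts = parts * (22 * 5)
    else:
        handle(parts)
rate = parts * 68
rate = 18 - 68
rate = rate * parts
u = u + 15
u = parts - 68
parts = handle(u - u)

7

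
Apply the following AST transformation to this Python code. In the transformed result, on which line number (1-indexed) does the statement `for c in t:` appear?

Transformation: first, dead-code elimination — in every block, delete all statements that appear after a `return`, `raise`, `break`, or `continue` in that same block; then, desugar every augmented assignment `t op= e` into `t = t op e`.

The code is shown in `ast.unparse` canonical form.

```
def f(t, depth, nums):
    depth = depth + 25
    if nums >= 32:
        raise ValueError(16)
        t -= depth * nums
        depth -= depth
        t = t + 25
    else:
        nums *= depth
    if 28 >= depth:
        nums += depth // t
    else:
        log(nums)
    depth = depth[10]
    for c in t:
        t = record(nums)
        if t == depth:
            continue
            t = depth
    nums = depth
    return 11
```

12

Transformed code:
def f(t, depth, nums):
    depth = depth + 25
    if nums >= 32:
        raise ValueError(16)
    else:
        nums = nums * depth
    if 28 >= depth:
        nums = nums + depth // t
    else:
        log(nums)
    depth = depth[10]
    for c in t:
        t = record(nums)
        if t == depth:
            continue
    nums = depth
    return 11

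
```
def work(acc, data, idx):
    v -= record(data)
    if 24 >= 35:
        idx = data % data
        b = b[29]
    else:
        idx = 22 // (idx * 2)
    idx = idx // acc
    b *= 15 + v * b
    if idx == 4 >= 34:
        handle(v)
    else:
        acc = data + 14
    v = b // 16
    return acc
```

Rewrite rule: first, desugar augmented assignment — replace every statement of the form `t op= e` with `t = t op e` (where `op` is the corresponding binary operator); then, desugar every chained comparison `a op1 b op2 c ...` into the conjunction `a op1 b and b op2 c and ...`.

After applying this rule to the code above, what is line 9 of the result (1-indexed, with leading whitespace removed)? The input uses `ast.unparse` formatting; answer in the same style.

Transformed code:
def work(acc, data, idx):
    v = v - record(data)
    if 24 >= 35:
        idx = data % data
        b = b[29]
    else:
        idx = 22 // (idx * 2)
    idx = idx // acc
    b = b * (15 + v * b)
    if idx == 4 and 4 >= 34:
        handle(v)
    else:
        acc = data + 14
    v = b // 16
    return acc

b = b * (15 + v * b)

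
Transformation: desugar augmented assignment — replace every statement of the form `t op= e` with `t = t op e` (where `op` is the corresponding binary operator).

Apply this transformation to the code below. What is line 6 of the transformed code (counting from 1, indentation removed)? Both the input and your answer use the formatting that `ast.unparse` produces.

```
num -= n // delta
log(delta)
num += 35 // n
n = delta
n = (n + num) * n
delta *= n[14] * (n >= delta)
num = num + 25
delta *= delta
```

Transformed code:
num = num - n // delta
log(delta)
num = num + 35 // n
n = delta
n = (n + num) * n
delta = delta * (n[14] * (n >= delta))
num = num + 25
delta = delta * delta

delta = delta * (n[14] * (n >= delta))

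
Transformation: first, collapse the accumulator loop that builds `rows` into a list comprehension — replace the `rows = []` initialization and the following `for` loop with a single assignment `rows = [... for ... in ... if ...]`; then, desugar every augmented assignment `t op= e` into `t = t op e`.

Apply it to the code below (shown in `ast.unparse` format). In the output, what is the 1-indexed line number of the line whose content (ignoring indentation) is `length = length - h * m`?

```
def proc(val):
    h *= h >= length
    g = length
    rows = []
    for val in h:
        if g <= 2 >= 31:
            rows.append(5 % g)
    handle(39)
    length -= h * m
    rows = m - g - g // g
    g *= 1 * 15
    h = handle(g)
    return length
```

Transformed code:
def proc(val):
    h = h * (h >= length)
    g = length
    rows = [5 % g for val in h if g <= 2 >= 31]
    handle(39)
    length = length - h * m
    rows = m - g - g // g
    g = g * (1 * 15)
    h = handle(g)
    return length

6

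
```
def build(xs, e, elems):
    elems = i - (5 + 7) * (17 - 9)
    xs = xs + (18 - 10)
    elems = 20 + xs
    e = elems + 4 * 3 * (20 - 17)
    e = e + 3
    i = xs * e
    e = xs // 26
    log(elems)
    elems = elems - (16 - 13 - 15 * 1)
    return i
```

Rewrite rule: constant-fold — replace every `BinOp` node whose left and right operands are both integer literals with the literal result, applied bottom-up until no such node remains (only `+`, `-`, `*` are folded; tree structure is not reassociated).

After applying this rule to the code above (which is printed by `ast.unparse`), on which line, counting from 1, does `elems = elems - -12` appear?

10

Transformed code:
def build(xs, e, elems):
    elems = i - 96
    xs = xs + 8
    elems = 20 + xs
    e = elems + 36
    e = e + 3
    i = xs * e
    e = xs // 26
    log(elems)
    elems = elems - -12
    return i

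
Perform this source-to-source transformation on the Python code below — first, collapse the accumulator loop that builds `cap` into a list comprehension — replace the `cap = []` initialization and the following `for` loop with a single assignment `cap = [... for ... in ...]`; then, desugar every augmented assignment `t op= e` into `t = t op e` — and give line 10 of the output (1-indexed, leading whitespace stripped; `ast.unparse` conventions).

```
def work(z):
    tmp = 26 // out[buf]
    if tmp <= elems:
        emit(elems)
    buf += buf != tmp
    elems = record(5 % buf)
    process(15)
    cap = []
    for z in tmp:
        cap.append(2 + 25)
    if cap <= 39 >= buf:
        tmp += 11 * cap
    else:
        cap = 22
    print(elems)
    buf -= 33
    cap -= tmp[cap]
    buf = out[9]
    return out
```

Transformed code:
def work(z):
    tmp = 26 // out[buf]
    if tmp <= elems:
        emit(elems)
    buf = buf + (buf != tmp)
    elems = record(5 % buf)
    process(15)
    cap = [2 + 25 for z in tmp]
    if cap <= 39 >= buf:
        tmp = tmp + 11 * cap
    else:
        cap = 22
    print(elems)
    buf = buf - 33
    cap = cap - tmp[cap]
    buf = out[9]
    return out

tmp = tmp + 11 * cap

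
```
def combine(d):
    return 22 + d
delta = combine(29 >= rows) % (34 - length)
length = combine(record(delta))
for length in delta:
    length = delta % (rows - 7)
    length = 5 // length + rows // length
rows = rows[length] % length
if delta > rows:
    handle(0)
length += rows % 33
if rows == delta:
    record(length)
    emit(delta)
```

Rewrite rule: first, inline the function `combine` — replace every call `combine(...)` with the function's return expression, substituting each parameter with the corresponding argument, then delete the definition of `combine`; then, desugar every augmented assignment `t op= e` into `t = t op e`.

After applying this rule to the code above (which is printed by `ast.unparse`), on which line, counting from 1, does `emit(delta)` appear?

12

Transformed code:
delta = (22 + (29 >= rows)) % (34 - length)
length = 22 + record(delta)
for length in delta:
    length = delta % (rows - 7)
    length = 5 // length + rows // length
rows = rows[length] % length
if delta > rows:
    handle(0)
length = length + rows % 33
if rows == delta:
    record(length)
    emit(delta)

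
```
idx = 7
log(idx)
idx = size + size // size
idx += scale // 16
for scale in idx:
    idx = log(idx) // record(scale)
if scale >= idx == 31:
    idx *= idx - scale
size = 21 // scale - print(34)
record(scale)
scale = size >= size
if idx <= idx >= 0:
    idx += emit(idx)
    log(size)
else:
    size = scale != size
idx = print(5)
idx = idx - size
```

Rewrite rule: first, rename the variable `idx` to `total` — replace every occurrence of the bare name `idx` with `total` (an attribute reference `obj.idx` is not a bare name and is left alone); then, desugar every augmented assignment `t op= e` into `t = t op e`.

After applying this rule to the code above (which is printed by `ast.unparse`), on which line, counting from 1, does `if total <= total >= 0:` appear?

Transformed code:
total = 7
log(total)
total = size + size // size
total = total + scale // 16
for scale in total:
    total = log(total) // record(scale)
if scale >= total == 31:
    total = total * (total - scale)
size = 21 // scale - print(34)
record(scale)
scale = size >= size
if total <= total >= 0:
    total = total + emit(total)
    log(size)
else:
    size = scale != size
total = print(5)
total = total - size

12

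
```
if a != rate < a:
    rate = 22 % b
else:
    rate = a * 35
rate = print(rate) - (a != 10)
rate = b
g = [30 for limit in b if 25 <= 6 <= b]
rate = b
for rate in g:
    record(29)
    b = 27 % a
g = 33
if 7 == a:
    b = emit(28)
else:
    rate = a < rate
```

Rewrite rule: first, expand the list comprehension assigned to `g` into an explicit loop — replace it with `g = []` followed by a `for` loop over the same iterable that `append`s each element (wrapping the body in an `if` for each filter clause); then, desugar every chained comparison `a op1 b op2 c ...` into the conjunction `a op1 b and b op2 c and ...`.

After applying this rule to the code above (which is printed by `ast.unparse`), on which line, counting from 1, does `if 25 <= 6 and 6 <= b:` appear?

9

Transformed code:
if a != rate and rate < a:
    rate = 22 % b
else:
    rate = a * 35
rate = print(rate) - (a != 10)
rate = b
g = []
for limit in b:
    if 25 <= 6 and 6 <= b:
        g.append(30)
rate = b
for rate in g:
    record(29)
    b = 27 % a
g = 33
if 7 == a:
    b = emit(28)
else:
    rate = a < rate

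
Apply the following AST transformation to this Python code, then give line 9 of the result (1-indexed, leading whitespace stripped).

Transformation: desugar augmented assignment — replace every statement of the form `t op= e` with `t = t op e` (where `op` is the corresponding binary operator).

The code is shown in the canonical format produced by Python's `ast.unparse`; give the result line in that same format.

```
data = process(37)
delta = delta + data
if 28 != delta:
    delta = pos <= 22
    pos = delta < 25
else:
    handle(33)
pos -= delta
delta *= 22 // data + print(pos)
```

Transformed code:
data = process(37)
delta = delta + data
if 28 != delta:
    delta = pos <= 22
    pos = delta < 25
else:
    handle(33)
pos = pos - delta
delta = delta * (22 // data + print(pos))

delta = delta * (22 // data + print(pos))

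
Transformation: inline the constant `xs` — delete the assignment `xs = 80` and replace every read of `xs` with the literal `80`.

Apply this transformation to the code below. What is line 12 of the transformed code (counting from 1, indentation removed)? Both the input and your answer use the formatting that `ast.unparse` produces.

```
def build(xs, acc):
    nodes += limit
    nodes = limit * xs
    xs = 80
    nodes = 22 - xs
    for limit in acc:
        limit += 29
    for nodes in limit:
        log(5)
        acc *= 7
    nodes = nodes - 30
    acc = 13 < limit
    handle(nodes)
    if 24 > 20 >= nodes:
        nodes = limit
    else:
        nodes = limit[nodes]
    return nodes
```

handle(nodes)

Transformed code:
def build(xs, acc):
    nodes += limit
    nodes = limit * 80
    nodes = 22 - 80
    for limit in acc:
        limit += 29
    for nodes in limit:
        log(5)
        acc *= 7
    nodes = nodes - 30
    acc = 13 < limit
    handle(nodes)
    if 24 > 20 >= nodes:
        nodes = limit
    else:
        nodes = limit[nodes]
    return nodes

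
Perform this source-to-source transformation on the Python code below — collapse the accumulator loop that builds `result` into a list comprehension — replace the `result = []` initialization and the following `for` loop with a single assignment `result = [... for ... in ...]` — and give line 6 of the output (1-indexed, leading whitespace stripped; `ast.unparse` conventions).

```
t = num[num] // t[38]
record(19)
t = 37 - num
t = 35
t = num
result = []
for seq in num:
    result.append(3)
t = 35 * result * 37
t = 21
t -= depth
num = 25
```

result = [3 for seq in num]

Transformed code:
t = num[num] // t[38]
record(19)
t = 37 - num
t = 35
t = num
result = [3 for seq in num]
t = 35 * result * 37
t = 21
t -= depth
num = 25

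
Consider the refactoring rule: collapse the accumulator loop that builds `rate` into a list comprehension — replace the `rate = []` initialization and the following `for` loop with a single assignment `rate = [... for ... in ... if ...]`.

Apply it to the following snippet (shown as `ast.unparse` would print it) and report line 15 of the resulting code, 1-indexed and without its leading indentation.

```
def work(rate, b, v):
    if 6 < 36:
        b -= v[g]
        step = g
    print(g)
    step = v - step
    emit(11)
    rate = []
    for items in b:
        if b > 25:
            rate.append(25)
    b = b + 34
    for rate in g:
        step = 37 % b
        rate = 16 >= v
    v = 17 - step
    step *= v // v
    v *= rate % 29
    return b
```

v *= rate % 29

Transformed code:
def work(rate, b, v):
    if 6 < 36:
        b -= v[g]
        step = g
    print(g)
    step = v - step
    emit(11)
    rate = [25 for items in b if b > 25]
    b = b + 34
    for rate in g:
        step = 37 % b
        rate = 16 >= v
    v = 17 - step
    step *= v // v
    v *= rate % 29
    return b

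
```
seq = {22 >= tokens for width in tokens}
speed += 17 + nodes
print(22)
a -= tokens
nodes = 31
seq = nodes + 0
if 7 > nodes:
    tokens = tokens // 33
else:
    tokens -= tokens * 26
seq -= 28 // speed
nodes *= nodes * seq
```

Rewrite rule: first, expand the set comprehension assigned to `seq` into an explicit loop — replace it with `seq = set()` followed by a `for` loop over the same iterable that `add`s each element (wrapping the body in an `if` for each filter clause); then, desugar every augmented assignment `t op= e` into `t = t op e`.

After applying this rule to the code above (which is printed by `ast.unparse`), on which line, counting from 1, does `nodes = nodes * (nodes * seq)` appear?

Transformed code:
seq = set()
for width in tokens:
    seq.add(22 >= tokens)
speed = speed + (17 + nodes)
print(22)
a = a - tokens
nodes = 31
seq = nodes + 0
if 7 > nodes:
    tokens = tokens // 33
else:
    tokens = tokens - tokens * 26
seq = seq - 28 // speed
nodes = nodes * (nodes * seq)

14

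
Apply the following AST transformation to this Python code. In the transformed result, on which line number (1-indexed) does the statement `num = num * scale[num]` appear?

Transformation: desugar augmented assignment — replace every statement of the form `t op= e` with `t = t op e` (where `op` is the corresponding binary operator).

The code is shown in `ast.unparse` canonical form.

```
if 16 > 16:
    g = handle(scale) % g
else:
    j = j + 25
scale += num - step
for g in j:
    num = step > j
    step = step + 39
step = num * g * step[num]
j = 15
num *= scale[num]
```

11

Transformed code:
if 16 > 16:
    g = handle(scale) % g
else:
    j = j + 25
scale = scale + (num - step)
for g in j:
    num = step > j
    step = step + 39
step = num * g * step[num]
j = 15
num = num * scale[num]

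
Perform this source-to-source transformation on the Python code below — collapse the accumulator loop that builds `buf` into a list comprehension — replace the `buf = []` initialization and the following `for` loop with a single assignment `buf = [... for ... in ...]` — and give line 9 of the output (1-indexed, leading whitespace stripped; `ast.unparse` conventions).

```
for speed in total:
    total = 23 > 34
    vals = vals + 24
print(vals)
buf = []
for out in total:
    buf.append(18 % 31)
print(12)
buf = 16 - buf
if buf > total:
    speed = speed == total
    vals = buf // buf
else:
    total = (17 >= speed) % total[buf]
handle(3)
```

Transformed code:
for speed in total:
    total = 23 > 34
    vals = vals + 24
print(vals)
buf = [18 % 31 for out in total]
print(12)
buf = 16 - buf
if buf > total:
    speed = speed == total
    vals = buf // buf
else:
    total = (17 >= speed) % total[buf]
handle(3)

speed = speed == total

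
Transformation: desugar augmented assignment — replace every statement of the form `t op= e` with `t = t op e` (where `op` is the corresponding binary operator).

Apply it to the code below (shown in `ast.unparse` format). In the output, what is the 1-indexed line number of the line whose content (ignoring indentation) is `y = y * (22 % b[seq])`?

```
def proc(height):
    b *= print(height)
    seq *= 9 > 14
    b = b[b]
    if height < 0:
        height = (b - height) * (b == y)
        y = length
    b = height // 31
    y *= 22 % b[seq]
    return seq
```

9

Transformed code:
def proc(height):
    b = b * print(height)
    seq = seq * (9 > 14)
    b = b[b]
    if height < 0:
        height = (b - height) * (b == y)
        y = length
    b = height // 31
    y = y * (22 % b[seq])
    return seq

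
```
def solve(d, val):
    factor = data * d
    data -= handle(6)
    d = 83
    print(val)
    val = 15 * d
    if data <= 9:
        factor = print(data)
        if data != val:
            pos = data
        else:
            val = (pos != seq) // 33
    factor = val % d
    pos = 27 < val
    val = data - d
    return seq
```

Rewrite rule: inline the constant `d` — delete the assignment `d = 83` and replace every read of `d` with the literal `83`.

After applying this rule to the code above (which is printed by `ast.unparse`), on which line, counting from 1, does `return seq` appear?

15

Transformed code:
def solve(d, val):
    factor = data * 83
    data -= handle(6)
    print(val)
    val = 15 * 83
    if data <= 9:
        factor = print(data)
        if data != val:
            pos = data
        else:
            val = (pos != seq) // 33
    factor = val % 83
    pos = 27 < val
    val = data - 83
    return seq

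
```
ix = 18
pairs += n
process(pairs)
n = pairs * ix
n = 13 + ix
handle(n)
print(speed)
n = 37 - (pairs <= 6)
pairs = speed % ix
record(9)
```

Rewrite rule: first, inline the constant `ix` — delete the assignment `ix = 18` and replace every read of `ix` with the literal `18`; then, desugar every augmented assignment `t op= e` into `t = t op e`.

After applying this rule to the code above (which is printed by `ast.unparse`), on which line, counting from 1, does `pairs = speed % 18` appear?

Transformed code:
pairs = pairs + n
process(pairs)
n = pairs * 18
n = 13 + 18
handle(n)
print(speed)
n = 37 - (pairs <= 6)
pairs = speed % 18
record(9)

8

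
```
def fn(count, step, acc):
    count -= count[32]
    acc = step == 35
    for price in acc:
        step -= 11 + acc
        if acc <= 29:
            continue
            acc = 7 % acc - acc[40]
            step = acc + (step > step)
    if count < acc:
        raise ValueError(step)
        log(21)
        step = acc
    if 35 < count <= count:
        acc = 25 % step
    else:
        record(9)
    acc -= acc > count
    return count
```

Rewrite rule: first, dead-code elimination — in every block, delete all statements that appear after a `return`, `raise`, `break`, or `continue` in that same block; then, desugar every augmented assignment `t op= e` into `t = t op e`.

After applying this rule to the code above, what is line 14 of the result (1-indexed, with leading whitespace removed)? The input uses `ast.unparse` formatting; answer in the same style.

Transformed code:
def fn(count, step, acc):
    count = count - count[32]
    acc = step == 35
    for price in acc:
        step = step - (11 + acc)
        if acc <= 29:
            continue
    if count < acc:
        raise ValueError(step)
    if 35 < count <= count:
        acc = 25 % step
    else:
        record(9)
    acc = acc - (acc > count)
    return count

acc = acc - (acc > count)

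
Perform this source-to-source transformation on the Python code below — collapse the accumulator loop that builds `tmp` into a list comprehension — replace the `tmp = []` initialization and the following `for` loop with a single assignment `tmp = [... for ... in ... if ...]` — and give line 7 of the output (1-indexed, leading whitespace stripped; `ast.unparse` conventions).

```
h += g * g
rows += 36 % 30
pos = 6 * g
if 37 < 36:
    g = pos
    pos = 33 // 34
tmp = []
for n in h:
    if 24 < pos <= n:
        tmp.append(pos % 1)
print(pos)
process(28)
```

Transformed code:
h += g * g
rows += 36 % 30
pos = 6 * g
if 37 < 36:
    g = pos
    pos = 33 // 34
tmp = [pos % 1 for n in h if 24 < pos <= n]
print(pos)
process(28)

tmp = [pos % 1 for n in h if 24 < pos <= n]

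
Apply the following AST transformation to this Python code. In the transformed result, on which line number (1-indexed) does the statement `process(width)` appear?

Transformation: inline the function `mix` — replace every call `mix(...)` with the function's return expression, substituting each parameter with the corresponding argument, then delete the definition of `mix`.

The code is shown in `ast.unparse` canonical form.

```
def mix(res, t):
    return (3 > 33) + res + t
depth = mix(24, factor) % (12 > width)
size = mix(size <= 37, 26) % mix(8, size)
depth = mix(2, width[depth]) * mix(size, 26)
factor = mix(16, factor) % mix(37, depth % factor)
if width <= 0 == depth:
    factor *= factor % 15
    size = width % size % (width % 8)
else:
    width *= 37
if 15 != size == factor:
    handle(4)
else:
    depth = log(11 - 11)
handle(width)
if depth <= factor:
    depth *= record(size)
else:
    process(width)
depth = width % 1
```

Transformed code:
depth = ((3 > 33) + 24 + factor) % (12 > width)
size = ((3 > 33) + (size <= 37) + 26) % ((3 > 33) + 8 + size)
depth = ((3 > 33) + 2 + width[depth]) * ((3 > 33) + size + 26)
factor = ((3 > 33) + 16 + factor) % ((3 > 33) + 37 + depth % factor)
if width <= 0 == depth:
    factor *= factor % 15
    size = width % size % (width % 8)
else:
    width *= 37
if 15 != size == factor:
    handle(4)
else:
    depth = log(11 - 11)
handle(width)
if depth <= factor:
    depth *= record(size)
else:
    process(width)
depth = width % 1

18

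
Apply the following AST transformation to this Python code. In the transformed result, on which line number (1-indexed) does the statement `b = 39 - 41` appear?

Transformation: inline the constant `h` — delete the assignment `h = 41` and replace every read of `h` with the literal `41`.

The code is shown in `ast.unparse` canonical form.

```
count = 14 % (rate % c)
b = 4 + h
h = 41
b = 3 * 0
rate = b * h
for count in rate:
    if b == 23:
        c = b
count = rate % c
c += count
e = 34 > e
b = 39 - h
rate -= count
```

Transformed code:
count = 14 % (rate % c)
b = 4 + 41
b = 3 * 0
rate = b * 41
for count in rate:
    if b == 23:
        c = b
count = rate % c
c += count
e = 34 > e
b = 39 - 41
rate -= count

11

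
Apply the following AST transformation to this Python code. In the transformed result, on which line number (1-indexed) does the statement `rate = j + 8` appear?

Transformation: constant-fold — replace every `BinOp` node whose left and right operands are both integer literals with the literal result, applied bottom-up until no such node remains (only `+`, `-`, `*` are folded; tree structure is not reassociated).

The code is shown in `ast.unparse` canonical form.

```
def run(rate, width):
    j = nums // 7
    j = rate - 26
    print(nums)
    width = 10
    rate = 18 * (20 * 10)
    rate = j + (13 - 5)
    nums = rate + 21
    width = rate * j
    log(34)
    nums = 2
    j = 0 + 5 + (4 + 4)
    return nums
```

7

Transformed code:
def run(rate, width):
    j = nums // 7
    j = rate - 26
    print(nums)
    width = 10
    rate = 3600
    rate = j + 8
    nums = rate + 21
    width = rate * j
    log(34)
    nums = 2
    j = 13
    return nums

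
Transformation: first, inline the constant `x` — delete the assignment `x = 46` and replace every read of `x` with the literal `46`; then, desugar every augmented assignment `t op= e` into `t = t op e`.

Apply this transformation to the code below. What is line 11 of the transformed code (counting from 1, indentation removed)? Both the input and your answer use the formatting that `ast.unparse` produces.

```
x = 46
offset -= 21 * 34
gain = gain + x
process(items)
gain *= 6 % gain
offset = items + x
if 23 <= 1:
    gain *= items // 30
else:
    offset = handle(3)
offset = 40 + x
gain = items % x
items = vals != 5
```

Transformed code:
offset = offset - 21 * 34
gain = gain + 46
process(items)
gain = gain * (6 % gain)
offset = items + 46
if 23 <= 1:
    gain = gain * (items // 30)
else:
    offset = handle(3)
offset = 40 + 46
gain = items % 46
items = vals != 5

gain = items % 46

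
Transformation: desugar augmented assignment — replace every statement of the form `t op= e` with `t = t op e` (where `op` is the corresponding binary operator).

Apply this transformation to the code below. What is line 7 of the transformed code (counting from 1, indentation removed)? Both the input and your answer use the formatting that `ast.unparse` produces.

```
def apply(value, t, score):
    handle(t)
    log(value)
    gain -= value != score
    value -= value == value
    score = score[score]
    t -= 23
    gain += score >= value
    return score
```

t = t - 23

Transformed code:
def apply(value, t, score):
    handle(t)
    log(value)
    gain = gain - (value != score)
    value = value - (value == value)
    score = score[score]
    t = t - 23
    gain = gain + (score >= value)
    return score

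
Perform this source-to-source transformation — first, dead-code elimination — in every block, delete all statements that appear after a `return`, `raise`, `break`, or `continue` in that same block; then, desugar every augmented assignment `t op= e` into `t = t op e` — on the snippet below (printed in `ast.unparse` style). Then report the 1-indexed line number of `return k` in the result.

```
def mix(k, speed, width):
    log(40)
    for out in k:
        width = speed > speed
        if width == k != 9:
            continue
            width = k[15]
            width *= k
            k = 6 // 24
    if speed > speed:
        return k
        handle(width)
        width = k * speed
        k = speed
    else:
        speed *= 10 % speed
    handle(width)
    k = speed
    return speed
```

8

Transformed code:
def mix(k, speed, width):
    log(40)
    for out in k:
        width = speed > speed
        if width == k != 9:
            continue
    if speed > speed:
        return k
    else:
        speed = speed * (10 % speed)
    handle(width)
    k = speed
    return speed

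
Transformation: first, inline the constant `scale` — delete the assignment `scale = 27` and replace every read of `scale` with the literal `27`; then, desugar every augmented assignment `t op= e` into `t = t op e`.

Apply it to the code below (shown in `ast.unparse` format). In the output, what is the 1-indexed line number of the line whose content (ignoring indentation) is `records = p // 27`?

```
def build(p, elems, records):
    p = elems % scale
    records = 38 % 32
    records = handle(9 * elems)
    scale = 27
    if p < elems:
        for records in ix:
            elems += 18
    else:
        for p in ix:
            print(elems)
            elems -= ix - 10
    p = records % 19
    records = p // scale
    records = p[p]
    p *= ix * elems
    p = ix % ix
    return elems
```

Transformed code:
def build(p, elems, records):
    p = elems % 27
    records = 38 % 32
    records = handle(9 * elems)
    if p < elems:
        for records in ix:
            elems = elems + 18
    else:
        for p in ix:
            print(elems)
            elems = elems - (ix - 10)
    p = records % 19
    records = p // 27
    records = p[p]
    p = p * (ix * elems)
    p = ix % ix
    return elems

13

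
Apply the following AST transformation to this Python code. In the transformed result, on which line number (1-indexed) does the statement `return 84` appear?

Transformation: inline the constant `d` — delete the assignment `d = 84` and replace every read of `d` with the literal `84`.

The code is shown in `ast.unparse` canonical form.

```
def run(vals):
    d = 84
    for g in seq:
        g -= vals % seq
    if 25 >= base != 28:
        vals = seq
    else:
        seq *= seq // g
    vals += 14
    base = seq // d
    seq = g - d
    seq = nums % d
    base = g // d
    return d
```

Transformed code:
def run(vals):
    for g in seq:
        g -= vals % seq
    if 25 >= base != 28:
        vals = seq
    else:
        seq *= seq // g
    vals += 14
    base = seq // 84
    seq = g - 84
    seq = nums % 84
    base = g // 84
    return 84

13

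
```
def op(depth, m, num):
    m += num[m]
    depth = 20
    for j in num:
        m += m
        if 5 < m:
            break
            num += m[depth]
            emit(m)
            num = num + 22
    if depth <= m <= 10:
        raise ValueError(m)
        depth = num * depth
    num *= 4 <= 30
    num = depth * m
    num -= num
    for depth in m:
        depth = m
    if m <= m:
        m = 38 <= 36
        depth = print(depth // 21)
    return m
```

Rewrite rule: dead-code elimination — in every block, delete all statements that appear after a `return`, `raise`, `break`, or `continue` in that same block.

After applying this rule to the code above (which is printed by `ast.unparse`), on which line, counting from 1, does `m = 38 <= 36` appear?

Transformed code:
def op(depth, m, num):
    m += num[m]
    depth = 20
    for j in num:
        m += m
        if 5 < m:
            break
    if depth <= m <= 10:
        raise ValueError(m)
    num *= 4 <= 30
    num = depth * m
    num -= num
    for depth in m:
        depth = m
    if m <= m:
        m = 38 <= 36
        depth = print(depth // 21)
    return m

16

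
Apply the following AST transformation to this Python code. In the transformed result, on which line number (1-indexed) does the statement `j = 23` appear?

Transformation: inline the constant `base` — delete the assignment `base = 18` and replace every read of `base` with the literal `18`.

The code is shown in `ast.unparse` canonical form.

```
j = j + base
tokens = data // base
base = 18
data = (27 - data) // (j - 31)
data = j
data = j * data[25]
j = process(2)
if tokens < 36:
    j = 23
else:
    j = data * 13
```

Transformed code:
j = j + 18
tokens = data // 18
data = (27 - data) // (j - 31)
data = j
data = j * data[25]
j = process(2)
if tokens < 36:
    j = 23
else:
    j = data * 13

8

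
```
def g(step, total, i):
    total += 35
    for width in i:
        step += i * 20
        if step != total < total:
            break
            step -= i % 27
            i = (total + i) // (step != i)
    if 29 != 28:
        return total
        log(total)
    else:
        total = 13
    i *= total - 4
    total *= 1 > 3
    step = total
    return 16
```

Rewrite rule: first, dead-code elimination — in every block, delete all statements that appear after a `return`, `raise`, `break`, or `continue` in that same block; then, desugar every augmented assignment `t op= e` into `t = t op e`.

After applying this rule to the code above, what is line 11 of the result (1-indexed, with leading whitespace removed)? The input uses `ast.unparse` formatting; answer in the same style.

Transformed code:
def g(step, total, i):
    total = total + 35
    for width in i:
        step = step + i * 20
        if step != total < total:
            break
    if 29 != 28:
        return total
    else:
        total = 13
    i = i * (total - 4)
    total = total * (1 > 3)
    step = total
    return 16

i = i * (total - 4)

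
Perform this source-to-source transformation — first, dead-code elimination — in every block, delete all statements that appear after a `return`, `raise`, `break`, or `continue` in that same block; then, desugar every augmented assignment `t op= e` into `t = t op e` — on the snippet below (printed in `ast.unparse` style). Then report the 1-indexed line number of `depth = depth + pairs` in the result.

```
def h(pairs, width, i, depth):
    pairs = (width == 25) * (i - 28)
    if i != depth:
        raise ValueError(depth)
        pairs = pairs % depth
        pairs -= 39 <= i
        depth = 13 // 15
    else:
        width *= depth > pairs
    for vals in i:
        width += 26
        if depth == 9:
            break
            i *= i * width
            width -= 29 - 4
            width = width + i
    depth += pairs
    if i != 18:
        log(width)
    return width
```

Transformed code:
def h(pairs, width, i, depth):
    pairs = (width == 25) * (i - 28)
    if i != depth:
        raise ValueError(depth)
    else:
        width = width * (depth > pairs)
    for vals in i:
        width = width + 26
        if depth == 9:
            break
    depth = depth + pairs
    if i != 18:
        log(width)
    return width

11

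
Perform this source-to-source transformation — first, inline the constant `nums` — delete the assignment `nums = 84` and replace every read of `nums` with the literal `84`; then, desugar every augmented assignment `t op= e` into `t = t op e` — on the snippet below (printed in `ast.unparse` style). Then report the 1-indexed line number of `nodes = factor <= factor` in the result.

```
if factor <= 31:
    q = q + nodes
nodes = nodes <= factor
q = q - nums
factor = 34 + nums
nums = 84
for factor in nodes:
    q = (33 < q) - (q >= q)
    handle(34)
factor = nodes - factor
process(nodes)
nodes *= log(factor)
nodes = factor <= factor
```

12

Transformed code:
if factor <= 31:
    q = q + nodes
nodes = nodes <= factor
q = q - 84
factor = 34 + 84
for factor in nodes:
    q = (33 < q) - (q >= q)
    handle(34)
factor = nodes - factor
process(nodes)
nodes = nodes * log(factor)
nodes = factor <= factor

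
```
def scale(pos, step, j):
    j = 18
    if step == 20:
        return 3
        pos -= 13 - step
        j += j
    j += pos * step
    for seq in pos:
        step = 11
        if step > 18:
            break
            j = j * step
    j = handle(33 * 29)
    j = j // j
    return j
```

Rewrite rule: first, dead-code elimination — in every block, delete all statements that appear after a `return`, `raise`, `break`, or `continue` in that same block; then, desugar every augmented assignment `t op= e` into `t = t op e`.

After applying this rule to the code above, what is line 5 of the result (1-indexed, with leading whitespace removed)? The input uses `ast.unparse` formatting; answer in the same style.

Transformed code:
def scale(pos, step, j):
    j = 18
    if step == 20:
        return 3
    j = j + pos * step
    for seq in pos:
        step = 11
        if step > 18:
            break
    j = handle(33 * 29)
    j = j // j
    return j

j = j + pos * step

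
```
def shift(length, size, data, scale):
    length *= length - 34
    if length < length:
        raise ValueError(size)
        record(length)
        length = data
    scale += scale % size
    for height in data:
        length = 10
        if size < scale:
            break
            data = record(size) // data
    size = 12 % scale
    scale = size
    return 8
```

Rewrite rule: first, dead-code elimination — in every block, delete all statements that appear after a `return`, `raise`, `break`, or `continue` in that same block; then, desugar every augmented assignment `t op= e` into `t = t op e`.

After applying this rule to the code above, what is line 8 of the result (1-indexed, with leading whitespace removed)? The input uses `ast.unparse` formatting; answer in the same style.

Transformed code:
def shift(length, size, data, scale):
    length = length * (length - 34)
    if length < length:
        raise ValueError(size)
    scale = scale + scale % size
    for height in data:
        length = 10
        if size < scale:
            break
    size = 12 % scale
    scale = size
    return 8

if size < scale:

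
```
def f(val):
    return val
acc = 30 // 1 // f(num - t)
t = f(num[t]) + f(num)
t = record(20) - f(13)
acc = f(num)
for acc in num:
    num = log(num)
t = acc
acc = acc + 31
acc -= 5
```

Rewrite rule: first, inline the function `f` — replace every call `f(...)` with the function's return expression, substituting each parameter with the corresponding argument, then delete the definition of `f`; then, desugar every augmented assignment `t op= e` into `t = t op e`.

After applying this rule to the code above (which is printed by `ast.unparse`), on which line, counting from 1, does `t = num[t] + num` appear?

2

Transformed code:
acc = 30 // 1 // (num - t)
t = num[t] + num
t = record(20) - 13
acc = num
for acc in num:
    num = log(num)
t = acc
acc = acc + 31
acc = acc - 5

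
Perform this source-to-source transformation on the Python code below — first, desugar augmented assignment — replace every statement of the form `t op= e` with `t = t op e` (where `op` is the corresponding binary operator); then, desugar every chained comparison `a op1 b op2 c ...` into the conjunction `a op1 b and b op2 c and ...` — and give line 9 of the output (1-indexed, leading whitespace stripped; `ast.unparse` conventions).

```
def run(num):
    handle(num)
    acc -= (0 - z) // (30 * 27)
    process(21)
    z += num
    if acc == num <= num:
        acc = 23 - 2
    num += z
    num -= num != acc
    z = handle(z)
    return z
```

num = num - (num != acc)

Transformed code:
def run(num):
    handle(num)
    acc = acc - (0 - z) // (30 * 27)
    process(21)
    z = z + num
    if acc == num and num <= num:
        acc = 23 - 2
    num = num + z
    num = num - (num != acc)
    z = handle(z)
    return z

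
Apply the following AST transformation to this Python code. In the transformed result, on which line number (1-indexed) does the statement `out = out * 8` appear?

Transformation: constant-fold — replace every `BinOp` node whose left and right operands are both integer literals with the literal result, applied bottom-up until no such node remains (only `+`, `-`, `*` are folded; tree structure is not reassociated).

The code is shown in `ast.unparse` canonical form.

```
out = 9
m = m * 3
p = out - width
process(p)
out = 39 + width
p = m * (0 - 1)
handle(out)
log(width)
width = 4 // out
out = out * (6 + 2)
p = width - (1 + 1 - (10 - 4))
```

10

Transformed code:
out = 9
m = m * 3
p = out - width
process(p)
out = 39 + width
p = m * -1
handle(out)
log(width)
width = 4 // out
out = out * 8
p = width - -4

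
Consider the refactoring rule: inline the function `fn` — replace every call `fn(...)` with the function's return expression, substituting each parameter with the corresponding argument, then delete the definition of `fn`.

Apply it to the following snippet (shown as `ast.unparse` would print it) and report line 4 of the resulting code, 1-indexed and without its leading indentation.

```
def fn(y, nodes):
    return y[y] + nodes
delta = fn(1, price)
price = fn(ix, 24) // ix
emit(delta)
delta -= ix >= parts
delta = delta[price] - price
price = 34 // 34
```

Transformed code:
delta = 1[1] + price
price = (ix[ix] + 24) // ix
emit(delta)
delta -= ix >= parts
delta = delta[price] - price
price = 34 // 34

delta -= ix >= parts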